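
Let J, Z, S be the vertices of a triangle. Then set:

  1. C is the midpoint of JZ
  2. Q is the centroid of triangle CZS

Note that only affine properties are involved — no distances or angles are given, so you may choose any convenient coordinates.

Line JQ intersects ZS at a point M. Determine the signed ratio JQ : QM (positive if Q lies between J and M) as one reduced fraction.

JQ:QM = 5

Assign J = (0, 0), Z = (1, 0), S = (0, 1) — the answer is frame-independent, so this choice is without loss of generality.
1. C is the midpoint of JZ ⇒ C = (1/2, 0)
2. Q is the centroid of triangle CZS ⇒ Q = (1/2, 1/3)
line JQ meets ZS at M = (3/5, 2/5)
Q = J + t·(M−J) with t = 5/6, so JQ:QM = 5/6:1/6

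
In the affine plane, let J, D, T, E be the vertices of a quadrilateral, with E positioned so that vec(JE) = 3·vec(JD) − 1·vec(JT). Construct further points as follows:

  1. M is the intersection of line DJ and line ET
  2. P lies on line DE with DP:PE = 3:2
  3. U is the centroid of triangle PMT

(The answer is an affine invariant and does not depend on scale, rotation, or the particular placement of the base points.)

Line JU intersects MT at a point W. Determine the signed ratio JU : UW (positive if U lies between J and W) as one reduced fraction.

JU:UW = 43/2

Work in coordinates with J = (0, 0), D = (1, 0), T = (0, 1), E = (3, -1).
1. M is the intersection of line DJ and line ET ⇒ M = (3/2, 0)
2. P lies on line DE with DP:PE = 3:2 ⇒ P = (11/5, -3/5)
3. U is the centroid of triangle PMT ⇒ U = (37/30, 2/15)
line JU meets MT at W = (111/86, 6/43)
U = J + t·(W−J) with t = 43/45, so JU:UW = 43/45:2/45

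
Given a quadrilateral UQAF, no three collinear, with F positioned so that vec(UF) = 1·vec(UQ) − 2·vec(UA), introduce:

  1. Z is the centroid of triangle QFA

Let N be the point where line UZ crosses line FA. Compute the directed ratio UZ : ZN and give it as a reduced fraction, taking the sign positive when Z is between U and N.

Work in coordinates with U = (0, 0), Q = (1, 0), A = (0, 1), F = (1, -2).
1. Z is the centroid of triangle QFA ⇒ Z = (2/3, -1/3)
line UZ meets FA at N = (2/5, -1/5)
Z = U + t·(N−U) with t = 5/3, so UZ:ZN = 5/3:-2/3

UZ:ZN = -5/2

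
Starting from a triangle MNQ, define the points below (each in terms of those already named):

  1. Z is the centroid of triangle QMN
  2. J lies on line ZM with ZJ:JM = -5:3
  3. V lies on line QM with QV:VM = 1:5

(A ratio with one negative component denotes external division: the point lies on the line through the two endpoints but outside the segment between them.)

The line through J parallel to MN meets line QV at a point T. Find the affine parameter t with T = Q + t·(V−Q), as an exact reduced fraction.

Choose coordinates M = (0, 0), N = (1, 0), Q = (0, 1).
1. Z is the centroid of triangle QMN ⇒ Z = (1/3, 1/3)
2. J lies on line ZM with ZJ:JM = -5:3 ⇒ J = (-1/2, -1/2)
3. V lies on line QM with QV:VM = 1:5 ⇒ V = (0, 5/6)
through J parallel to MN: direction (1, 0); meets QV at T = (0, -1/2)
T = Q + t·(V−Q) with t = 9

t = 9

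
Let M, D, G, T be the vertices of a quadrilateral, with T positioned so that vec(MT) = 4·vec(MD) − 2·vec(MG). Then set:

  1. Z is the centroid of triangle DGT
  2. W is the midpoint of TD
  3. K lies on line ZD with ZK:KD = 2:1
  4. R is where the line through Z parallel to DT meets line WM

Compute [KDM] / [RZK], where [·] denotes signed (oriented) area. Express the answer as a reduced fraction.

[KDM]:[RZK] = 6/5

Work in coordinates with M = (0, 0), D = (1, 0), G = (0, 1), T = (4, -2).
1. Z is the centroid of triangle DGT ⇒ Z = (5/3, -1/3)
2. W is the midpoint of TD ⇒ W = (5/2, -1)
3. K lies on line ZD with ZK:KD = 2:1 ⇒ K = (11/9, -1/9)
4. R is where the line through Z parallel to DT meets line WM ⇒ R = (35/12, -7/6)
2·[KDM] = 1/9, 2·[RZK] = 5/54
[KDM]:[RZK] = 1/9:5/54 = 6/5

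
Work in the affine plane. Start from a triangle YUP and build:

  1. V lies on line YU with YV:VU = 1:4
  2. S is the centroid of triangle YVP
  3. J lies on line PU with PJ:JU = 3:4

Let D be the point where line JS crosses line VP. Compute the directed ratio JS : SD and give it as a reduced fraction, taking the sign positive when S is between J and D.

JS:SD = -43/7

Work in coordinates with Y = (0, 0), U = (1, 0), P = (0, 1).
1. V lies on line YU with YV:VU = 1:4 ⇒ V = (1/5, 0)
2. S is the centroid of triangle YVP ⇒ S = (1/15, 1/3)
3. J lies on line PU with PJ:JU = 3:4 ⇒ J = (3/7, 4/7)
line JS meets VP at D = (27/215, 16/43)
S = J + t·(D−J) with t = 43/36, so JS:SD = 43/36:-7/36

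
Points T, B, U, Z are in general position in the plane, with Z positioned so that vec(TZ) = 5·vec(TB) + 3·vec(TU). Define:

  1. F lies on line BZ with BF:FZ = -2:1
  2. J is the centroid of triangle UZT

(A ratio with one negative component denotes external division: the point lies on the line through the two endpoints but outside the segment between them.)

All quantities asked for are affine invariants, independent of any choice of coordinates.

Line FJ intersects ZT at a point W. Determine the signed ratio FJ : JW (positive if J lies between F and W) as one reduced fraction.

Work in coordinates with T = (0, 0), B = (1, 0), U = (0, 1), Z = (5, 3).
1. F lies on line BZ with BF:FZ = -2:1 ⇒ F = (9, 6)
2. J is the centroid of triangle UZT ⇒ J = (5/3, 4/3)
line FJ meets ZT at W = (-15/2, -9/2)
J = F + t·(W−F) with t = 4/9, so FJ:JW = 4/9:5/9

FJ:JW = 4/5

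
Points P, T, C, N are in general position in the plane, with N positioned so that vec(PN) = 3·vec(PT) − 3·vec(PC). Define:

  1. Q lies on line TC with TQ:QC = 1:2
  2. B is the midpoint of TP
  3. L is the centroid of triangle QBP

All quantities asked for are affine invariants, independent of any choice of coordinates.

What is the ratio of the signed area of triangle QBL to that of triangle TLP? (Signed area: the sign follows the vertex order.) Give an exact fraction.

[QBL]:[TLP] = -1/2

Choose coordinates P = (0, 0), T = (1, 0), C = (0, 1), N = (3, -3).
1. Q lies on line TC with TQ:QC = 1:2 ⇒ Q = (2/3, 1/3)
2. B is the midpoint of TP ⇒ B = (1/2, 0)
3. L is the centroid of triangle QBP ⇒ L = (7/18, 1/9)
2·[QBL] = -1/18, 2·[TLP] = 1/9
[QBL]:[TLP] = -1/18:1/9 = -1/2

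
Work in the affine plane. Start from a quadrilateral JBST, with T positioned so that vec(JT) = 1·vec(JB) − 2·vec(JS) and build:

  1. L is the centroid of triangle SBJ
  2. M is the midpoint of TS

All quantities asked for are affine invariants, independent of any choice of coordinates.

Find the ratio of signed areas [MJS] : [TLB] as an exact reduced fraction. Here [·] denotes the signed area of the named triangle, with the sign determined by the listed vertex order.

[MJS]:[TLB] = 3/8

Choose coordinates J = (0, 0), B = (1, 0), S = (0, 1), T = (1, -2).
1. L is the centroid of triangle SBJ ⇒ L = (1/3, 1/3)
2. M is the midpoint of TS ⇒ M = (1/2, -1/2)
2·[MJS] = -1/2, 2·[TLB] = -4/3
[MJS]:[TLB] = -1/2:-4/3 = 3/8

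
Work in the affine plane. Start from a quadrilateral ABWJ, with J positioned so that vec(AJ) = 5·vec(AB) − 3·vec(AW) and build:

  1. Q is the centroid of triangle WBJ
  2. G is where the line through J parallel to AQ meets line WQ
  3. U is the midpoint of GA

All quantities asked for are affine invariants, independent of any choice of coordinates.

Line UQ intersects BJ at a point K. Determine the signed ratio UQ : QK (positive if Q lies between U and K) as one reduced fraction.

UQ:QK = -19/3

Set A = (0, 0), B = (1, 0), W = (0, 1), J = (5, -3); any affine frame gives the same invariant.
1. Q is the centroid of triangle WBJ ⇒ Q = (2, -2/3)
2. G is where the line through J parallel to AQ meets line WQ ⇒ G = (14/3, -26/9)
3. U is the midpoint of GA ⇒ U = (7/3, -13/9)
line UQ meets BJ at K = (39/19, -15/19)
Q = U + t·(K−U) with t = 19/16, so UQ:QK = 19/16:-3/16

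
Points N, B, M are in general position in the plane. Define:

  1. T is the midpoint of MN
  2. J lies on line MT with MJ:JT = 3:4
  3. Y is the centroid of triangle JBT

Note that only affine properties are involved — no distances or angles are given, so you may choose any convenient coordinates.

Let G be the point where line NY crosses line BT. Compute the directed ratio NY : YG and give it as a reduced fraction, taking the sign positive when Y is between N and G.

Assign N = (0, 0), B = (1, 0), M = (0, 1) — the answer is frame-independent, so this choice is without loss of generality.
1. T is the midpoint of MN ⇒ T = (0, 1/2)
2. J lies on line MT with MJ:JT = 3:4 ⇒ J = (0, 11/14)
3. Y is the centroid of triangle JBT ⇒ Y = (1/3, 3/7)
line NY meets BT at G = (7/25, 9/25)
Y = N + t·(G−N) with t = 25/21, so NY:YG = 25/21:-4/21

NY:YG = -25/4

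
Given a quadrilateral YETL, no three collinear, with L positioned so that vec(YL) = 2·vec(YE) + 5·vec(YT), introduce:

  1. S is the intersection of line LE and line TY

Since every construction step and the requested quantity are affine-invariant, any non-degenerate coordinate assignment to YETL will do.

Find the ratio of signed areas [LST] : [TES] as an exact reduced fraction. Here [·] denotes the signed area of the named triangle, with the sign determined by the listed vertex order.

[LST]:[TES] = 2

Work in coordinates with Y = (0, 0), E = (1, 0), T = (0, 1), L = (2, 5).
1. S is the intersection of line LE and line TY ⇒ S = (0, -5)
2·[LST] = -12, 2·[TES] = -6
[LST]:[TES] = -12:-6 = 2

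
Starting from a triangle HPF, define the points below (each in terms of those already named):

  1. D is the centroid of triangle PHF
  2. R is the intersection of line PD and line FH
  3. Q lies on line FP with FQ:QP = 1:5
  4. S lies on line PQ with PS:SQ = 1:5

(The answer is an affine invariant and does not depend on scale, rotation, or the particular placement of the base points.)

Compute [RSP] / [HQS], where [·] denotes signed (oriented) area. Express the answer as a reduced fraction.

[RSP]:[HQS] = 1/10

Set H = (0, 0), P = (1, 0), F = (0, 1); any affine frame gives the same invariant.
1. D is the centroid of triangle PHF ⇒ D = (1/3, 1/3)
2. R is the intersection of line PD and line FH ⇒ R = (0, 1/2)
3. Q lies on line FP with FQ:QP = 1:5 ⇒ Q = (1/6, 5/6)
4. S lies on line PQ with PS:SQ = 1:5 ⇒ S = (31/36, 5/36)
2·[RSP] = -5/72, 2·[HQS] = -25/36
[RSP]:[HQS] = -5/72:-25/36 = 1/10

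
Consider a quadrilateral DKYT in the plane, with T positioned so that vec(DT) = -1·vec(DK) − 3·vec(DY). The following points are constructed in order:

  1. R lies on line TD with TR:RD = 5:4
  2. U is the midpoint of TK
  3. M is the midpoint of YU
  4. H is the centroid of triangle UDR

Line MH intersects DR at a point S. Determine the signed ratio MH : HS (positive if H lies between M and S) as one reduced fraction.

Choose coordinates D = (0, 0), K = (1, 0), Y = (0, 1), T = (-1, -3).
1. R lies on line TD with TR:RD = 5:4 ⇒ R = (-4/9, -4/3)
2. U is the midpoint of TK ⇒ U = (0, -3/2)
3. M is the midpoint of YU ⇒ M = (0, -1/4)
4. H is the centroid of triangle UDR ⇒ H = (-4/27, -17/18)
line MH meets DR at S = (4/27, 4/9)
H = M + t·(S−M) with t = -1, so MH:HS = -1:2

MH:HS = -1/2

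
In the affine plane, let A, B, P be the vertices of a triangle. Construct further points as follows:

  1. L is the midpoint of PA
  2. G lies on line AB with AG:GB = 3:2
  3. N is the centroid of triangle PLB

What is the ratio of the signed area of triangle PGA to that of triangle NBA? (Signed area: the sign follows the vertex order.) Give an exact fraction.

Work in coordinates with A = (0, 0), B = (1, 0), P = (0, 1).
1. L is the midpoint of PA ⇒ L = (0, 1/2)
2. G lies on line AB with AG:GB = 3:2 ⇒ G = (3/5, 0)
3. N is the centroid of triangle PLB ⇒ N = (1/3, 1/2)
2·[PGA] = -3/5, 2·[NBA] = -1/2
[PGA]:[NBA] = -3/5:-1/2 = 6/5

[PGA]:[NBA] = 6/5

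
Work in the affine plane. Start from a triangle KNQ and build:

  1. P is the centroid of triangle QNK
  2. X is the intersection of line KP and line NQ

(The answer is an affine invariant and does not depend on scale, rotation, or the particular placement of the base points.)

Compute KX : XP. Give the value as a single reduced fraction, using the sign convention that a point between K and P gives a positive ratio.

Work in coordinates with K = (0, 0), N = (1, 0), Q = (0, 1).
1. P is the centroid of triangle QNK ⇒ P = (1/3, 1/3)
2. X is the intersection of line KP and line NQ ⇒ X = (1/2, 1/2)
X = K + t·(P−K) with t = 3/2, so KX:XP = t:(1−t) = 3/2:-1/2

KX:XP = -3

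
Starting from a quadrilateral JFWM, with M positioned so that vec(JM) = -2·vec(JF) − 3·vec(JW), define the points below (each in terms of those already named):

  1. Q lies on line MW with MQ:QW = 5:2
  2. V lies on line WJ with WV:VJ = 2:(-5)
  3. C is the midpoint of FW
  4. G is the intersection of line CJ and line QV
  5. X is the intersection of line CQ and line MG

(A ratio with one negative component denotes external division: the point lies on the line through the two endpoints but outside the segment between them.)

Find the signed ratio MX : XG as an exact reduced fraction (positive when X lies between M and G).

Assign J = (0, 0), F = (1, 0), W = (0, 1), M = (-2, -3) — the answer is frame-independent, so this choice is without loss of generality.
1. Q lies on line MW with MQ:QW = 5:2 ⇒ Q = (-4/7, -1/7)
2. V lies on line WJ with WV:VJ = 2:(-5) ⇒ V = (0, 5/3)
3. C is the midpoint of FW ⇒ C = (1/2, 1/2)
4. G is the intersection of line CJ and line QV ⇒ G = (-10/13, -10/13)
5. X is the intersection of line CQ and line MG ⇒ X = (-34/97, -1/97)
X = M + t·(G−M) with t = 130/97, so MX:XG = t:(1−t) = 130/97:-33/97

MX:XG = -130/33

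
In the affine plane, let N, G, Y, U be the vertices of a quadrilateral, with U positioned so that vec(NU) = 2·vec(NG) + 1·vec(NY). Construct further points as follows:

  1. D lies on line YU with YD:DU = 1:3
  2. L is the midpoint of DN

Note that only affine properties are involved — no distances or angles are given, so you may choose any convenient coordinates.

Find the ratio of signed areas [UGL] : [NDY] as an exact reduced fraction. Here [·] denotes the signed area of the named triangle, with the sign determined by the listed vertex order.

Choose coordinates N = (0, 0), G = (1, 0), Y = (0, 1), U = (2, 1).
1. D lies on line YU with YD:DU = 1:3 ⇒ D = (1/2, 1)
2. L is the midpoint of DN ⇒ L = (1/4, 1/2)
2·[UGL] = -5/4, 2·[NDY] = 1/2
[UGL]:[NDY] = -5/4:1/2 = -5/2

[UGL]:[NDY] = -5/2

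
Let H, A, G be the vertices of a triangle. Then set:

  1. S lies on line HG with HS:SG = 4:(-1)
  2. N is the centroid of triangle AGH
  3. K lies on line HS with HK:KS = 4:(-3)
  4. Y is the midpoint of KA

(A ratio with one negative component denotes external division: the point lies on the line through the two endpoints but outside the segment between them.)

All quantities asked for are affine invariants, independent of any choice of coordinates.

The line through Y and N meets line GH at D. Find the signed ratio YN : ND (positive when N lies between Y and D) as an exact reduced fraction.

Set H = (0, 0), A = (1, 0), G = (0, 1); any affine frame gives the same invariant.
1. S lies on line HG with HS:SG = 4:(-1) ⇒ S = (0, 4/3)
2. N is the centroid of triangle AGH ⇒ N = (1/3, 1/3)
3. K lies on line HS with HK:KS = 4:(-3) ⇒ K = (0, 16/3)
4. Y is the midpoint of KA ⇒ Y = (1/2, 8/3)
line YN meets GH at D = (0, -13/3)
N = Y + t·(D−Y) with t = 1/3, so YN:ND = 1/3:2/3

YN:ND = 1/2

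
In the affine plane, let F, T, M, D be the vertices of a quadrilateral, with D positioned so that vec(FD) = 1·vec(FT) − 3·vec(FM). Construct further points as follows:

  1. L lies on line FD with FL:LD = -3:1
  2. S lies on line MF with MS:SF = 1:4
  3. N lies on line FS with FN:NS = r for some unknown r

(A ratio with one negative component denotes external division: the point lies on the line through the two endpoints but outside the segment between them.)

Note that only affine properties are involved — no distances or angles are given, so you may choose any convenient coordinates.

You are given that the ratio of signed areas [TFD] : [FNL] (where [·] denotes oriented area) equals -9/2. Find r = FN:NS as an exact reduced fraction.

Set F = (0, 0), T = (1, 0), M = (0, 1), D = (1, -3); any affine frame gives the same invariant.
1. L lies on line FD with FL:LD = -3:1 ⇒ L = (3/2, -9/2)
2. S lies on line MF with MS:SF = 1:4 ⇒ S = (0, 4/5)
3. With FN:NS = r, write λ = r/(r+1) so N = F + λ·(S−F); N is affine-linear in λ
Every point depending on N is an affine combination of N and λ-independent points, so each such coordinate is linear in λ; the λ² term in each signed area is a multiple of (S−F)×(S−F) = 0, so 2·[TFD] and 2·[FNL] are each linear in λ. Evaluating at λ=0 and λ=1:
  2·[TFD] = 3,   2·[FNL] = -6/5·λ
So [TFD]:[FNL] = (3) / (-6/5·λ). Setting this equal to -9/2:
  3 = -9/2·(-6/5·λ)  ⇒  λ = 5/9
Then r = λ/(1−λ) = (5/9)/(4/9) = 5/4. Check: with r = 5/4, N = (0, 4/9) and [TFD]:[FNL] = -9/2 as required.

r = 5/4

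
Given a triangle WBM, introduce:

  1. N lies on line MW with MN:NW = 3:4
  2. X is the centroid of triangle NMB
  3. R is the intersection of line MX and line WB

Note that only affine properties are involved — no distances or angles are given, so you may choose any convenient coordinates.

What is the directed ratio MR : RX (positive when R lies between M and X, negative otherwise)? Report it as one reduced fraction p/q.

Work in coordinates with W = (0, 0), B = (1, 0), M = (0, 1).
1. N lies on line MW with MN:NW = 3:4 ⇒ N = (0, 4/7)
2. X is the centroid of triangle NMB ⇒ X = (1/3, 11/21)
3. R is the intersection of line MX and line WB ⇒ R = (7/10, 0)
R = M + t·(X−M) with t = 21/10, so MR:RX = t:(1−t) = 21/10:-11/10

MR:RX = -21/11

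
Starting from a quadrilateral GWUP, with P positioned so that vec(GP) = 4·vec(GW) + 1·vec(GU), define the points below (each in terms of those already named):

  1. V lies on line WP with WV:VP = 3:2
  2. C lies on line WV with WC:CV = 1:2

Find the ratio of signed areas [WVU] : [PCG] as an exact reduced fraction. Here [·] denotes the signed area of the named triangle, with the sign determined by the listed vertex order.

Set G = (0, 0), W = (1, 0), U = (0, 1), P = (4, 1); any affine frame gives the same invariant.
1. V lies on line WP with WV:VP = 3:2 ⇒ V = (14/5, 3/5)
2. C lies on line WV with WC:CV = 1:2 ⇒ C = (8/5, 1/5)
2·[WVU] = 12/5, 2·[PCG] = -4/5
[WVU]:[PCG] = 12/5:-4/5 = -3

[WVU]:[PCG] = -3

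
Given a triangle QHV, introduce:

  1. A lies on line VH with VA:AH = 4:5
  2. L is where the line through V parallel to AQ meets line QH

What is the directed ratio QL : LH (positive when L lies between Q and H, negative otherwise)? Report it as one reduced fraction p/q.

Set Q = (0, 0), H = (1, 0), V = (0, 1); any affine frame gives the same invariant.
1. A lies on line VH with VA:AH = 4:5 ⇒ A = (4/9, 5/9)
2. L is where the line through V parallel to AQ meets line QH ⇒ L = (-4/5, 0)
L = Q + t·(H−Q) with t = -4/5, so QL:LH = t:(1−t) = -4/5:9/5

QL:LH = -4/9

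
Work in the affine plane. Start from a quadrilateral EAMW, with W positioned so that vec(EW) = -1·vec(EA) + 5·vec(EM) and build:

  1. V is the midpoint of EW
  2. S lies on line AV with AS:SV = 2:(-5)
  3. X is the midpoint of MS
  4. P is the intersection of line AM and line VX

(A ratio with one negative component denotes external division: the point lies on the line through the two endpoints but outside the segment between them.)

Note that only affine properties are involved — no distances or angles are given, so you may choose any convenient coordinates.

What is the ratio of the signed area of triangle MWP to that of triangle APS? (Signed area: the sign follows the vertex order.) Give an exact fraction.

Assign E = (0, 0), A = (1, 0), M = (0, 1), W = (-1, 5) — the answer is frame-independent, so this choice is without loss of generality.
1. V is the midpoint of EW ⇒ V = (-1/2, 5/2)
2. S lies on line AV with AS:SV = 2:(-5) ⇒ S = (2, -5/3)
3. X is the midpoint of MS ⇒ X = (1, -1/3)
4. P is the intersection of line AM and line VX ⇒ P = (5/8, 3/8)
2·[MWP] = -15/8, 2·[APS] = 1/4
[MWP]:[APS] = -15/8:1/4 = -15/2

[MWP]:[APS] = -15/2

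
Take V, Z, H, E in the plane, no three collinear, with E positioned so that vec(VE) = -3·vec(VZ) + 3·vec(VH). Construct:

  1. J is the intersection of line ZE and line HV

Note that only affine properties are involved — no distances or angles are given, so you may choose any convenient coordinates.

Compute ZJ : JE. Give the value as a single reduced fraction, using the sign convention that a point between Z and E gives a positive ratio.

Work in coordinates with V = (0, 0), Z = (1, 0), H = (0, 1), E = (-3, 3).
1. J is the intersection of line ZE and line HV ⇒ J = (0, 3/4)
J = Z + t·(E−Z) with t = 1/4, so ZJ:JE = t:(1−t) = 1/4:3/4

ZJ:JE = 1/3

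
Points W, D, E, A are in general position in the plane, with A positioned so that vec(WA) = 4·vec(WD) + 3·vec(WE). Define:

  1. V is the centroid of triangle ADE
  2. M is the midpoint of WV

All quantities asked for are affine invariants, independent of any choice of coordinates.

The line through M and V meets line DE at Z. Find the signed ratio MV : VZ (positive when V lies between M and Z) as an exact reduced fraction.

MV:VZ = -3/4

Work in coordinates with W = (0, 0), D = (1, 0), E = (0, 1), A = (4, 3).
1. V is the centroid of triangle ADE ⇒ V = (5/3, 4/3)
2. M is the midpoint of WV ⇒ M = (5/6, 2/3)
line MV meets DE at Z = (5/9, 4/9)
V = M + t·(Z−M) with t = -3, so MV:VZ = -3:4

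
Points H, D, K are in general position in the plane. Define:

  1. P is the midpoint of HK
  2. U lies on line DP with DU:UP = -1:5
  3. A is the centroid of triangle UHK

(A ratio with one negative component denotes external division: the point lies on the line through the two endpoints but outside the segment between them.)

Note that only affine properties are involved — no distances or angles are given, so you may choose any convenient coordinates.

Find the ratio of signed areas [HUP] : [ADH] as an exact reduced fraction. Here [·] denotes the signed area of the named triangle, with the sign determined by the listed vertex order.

[HUP]:[ADH] = -15/7

Work in coordinates with H = (0, 0), D = (1, 0), K = (0, 1).
1. P is the midpoint of HK ⇒ P = (0, 1/2)
2. U lies on line DP with DU:UP = -1:5 ⇒ U = (5/4, -1/8)
3. A is the centroid of triangle UHK ⇒ A = (5/12, 7/24)
2·[HUP] = 5/8, 2·[ADH] = -7/24
[HUP]:[ADH] = 5/8:-7/24 = -15/7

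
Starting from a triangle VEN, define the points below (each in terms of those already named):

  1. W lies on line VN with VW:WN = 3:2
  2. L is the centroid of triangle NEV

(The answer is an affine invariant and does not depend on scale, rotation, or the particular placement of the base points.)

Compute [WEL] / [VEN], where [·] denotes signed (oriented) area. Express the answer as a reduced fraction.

[WEL]:[VEN] = -1/15

Assign V = (0, 0), E = (1, 0), N = (0, 1) — the answer is frame-independent, so this choice is without loss of generality.
1. W lies on line VN with VW:WN = 3:2 ⇒ W = (0, 3/5)
2. L is the centroid of triangle NEV ⇒ L = (1/3, 1/3)
2·[WEL] = -1/15, 2·[VEN] = 1
[WEL]:[VEN] = -1/15:1 = -1/15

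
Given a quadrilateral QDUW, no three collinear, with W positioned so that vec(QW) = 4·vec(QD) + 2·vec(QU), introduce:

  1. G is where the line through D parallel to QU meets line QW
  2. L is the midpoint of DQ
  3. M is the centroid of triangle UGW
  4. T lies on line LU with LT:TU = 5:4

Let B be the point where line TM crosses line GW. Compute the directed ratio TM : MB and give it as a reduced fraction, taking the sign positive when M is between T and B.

Choose coordinates Q = (0, 0), D = (1, 0), U = (0, 1), W = (4, 2).
1. G is where the line through D parallel to QU meets line QW ⇒ G = (1, 1/2)
2. L is the midpoint of DQ ⇒ L = (1/2, 0)
3. M is the centroid of triangle UGW ⇒ M = (5/3, 7/6)
4. T lies on line LU with LT:TU = 5:4 ⇒ T = (2/9, 5/9)
line TM meets GW at B = (6, 3)
M = T + t·(B−T) with t = 1/4, so TM:MB = 1/4:3/4

TM:MB = 1/3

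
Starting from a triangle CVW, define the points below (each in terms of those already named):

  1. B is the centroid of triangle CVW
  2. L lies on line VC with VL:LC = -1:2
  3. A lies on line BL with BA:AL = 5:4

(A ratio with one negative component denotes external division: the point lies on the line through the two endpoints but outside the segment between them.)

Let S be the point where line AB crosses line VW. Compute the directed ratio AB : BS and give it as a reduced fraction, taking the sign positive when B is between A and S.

AB:BS = -20/9

Set C = (0, 0), V = (1, 0), W = (0, 1); any affine frame gives the same invariant.
1. B is the centroid of triangle CVW ⇒ B = (1/3, 1/3)
2. L lies on line VC with VL:LC = -1:2 ⇒ L = (2, 0)
3. A lies on line BL with BA:AL = 5:4 ⇒ A = (34/27, 4/27)
line AB meets VW at S = (3/4, 1/4)
B = A + t·(S−A) with t = 20/11, so AB:BS = 20/11:-9/11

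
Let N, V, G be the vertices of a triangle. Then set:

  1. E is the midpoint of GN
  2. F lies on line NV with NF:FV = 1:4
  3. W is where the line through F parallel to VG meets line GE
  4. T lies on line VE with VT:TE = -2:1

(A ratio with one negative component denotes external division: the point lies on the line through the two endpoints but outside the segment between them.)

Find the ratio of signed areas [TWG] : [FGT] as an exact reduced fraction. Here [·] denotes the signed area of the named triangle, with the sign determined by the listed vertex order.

Set N = (0, 0), V = (1, 0), G = (0, 1); any affine frame gives the same invariant.
1. E is the midpoint of GN ⇒ E = (0, 1/2)
2. F lies on line NV with NF:FV = 1:4 ⇒ F = (1/5, 0)
3. W is where the line through F parallel to VG meets line GE ⇒ W = (0, 1/5)
4. T lies on line VE with VT:TE = -2:1 ⇒ T = (-1, 1)
2·[TWG] = 4/5, 2·[FGT] = 1
[TWG]:[FGT] = 4/5:1 = 4/5

[TWG]:[FGT] = 4/5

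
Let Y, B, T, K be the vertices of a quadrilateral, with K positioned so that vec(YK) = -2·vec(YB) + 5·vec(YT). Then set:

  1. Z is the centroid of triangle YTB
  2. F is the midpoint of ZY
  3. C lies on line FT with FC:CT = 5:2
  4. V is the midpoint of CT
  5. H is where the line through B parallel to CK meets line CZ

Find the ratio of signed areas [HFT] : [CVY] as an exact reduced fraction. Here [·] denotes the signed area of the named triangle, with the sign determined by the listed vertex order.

[HFT]:[CVY] = -52

Work in coordinates with Y = (0, 0), B = (1, 0), T = (0, 1), K = (-2, 5).
1. Z is the centroid of triangle YTB ⇒ Z = (1/3, 1/3)
2. F is the midpoint of ZY ⇒ F = (1/6, 1/6)
3. C lies on line FT with FC:CT = 5:2 ⇒ C = (1/21, 16/21)
4. V is the midpoint of CT ⇒ V = (1/42, 37/42)
5. H is where the line through B parallel to CK meets line CZ ⇒ H = (319/147, -356/147)
2·[HFT] = -26/21, 2·[CVY] = 1/42
[HFT]:[CVY] = -26/21:1/42 = -52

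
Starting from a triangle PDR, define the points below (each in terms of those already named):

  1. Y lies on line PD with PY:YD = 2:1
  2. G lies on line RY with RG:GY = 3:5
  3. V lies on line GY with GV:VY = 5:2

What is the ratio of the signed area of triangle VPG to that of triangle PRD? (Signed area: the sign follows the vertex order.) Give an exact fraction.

Assign P = (0, 0), D = (1, 0), R = (0, 1) — the answer is frame-independent, so this choice is without loss of generality.
1. Y lies on line PD with PY:YD = 2:1 ⇒ Y = (2/3, 0)
2. G lies on line RY with RG:GY = 3:5 ⇒ G = (1/4, 5/8)
3. V lies on line GY with GV:VY = 5:2 ⇒ V = (23/42, 5/28)
2·[VPG] = -25/84, 2·[PRD] = -1
[VPG]:[PRD] = -25/84:-1 = 25/84

[VPG]:[PRD] = 25/84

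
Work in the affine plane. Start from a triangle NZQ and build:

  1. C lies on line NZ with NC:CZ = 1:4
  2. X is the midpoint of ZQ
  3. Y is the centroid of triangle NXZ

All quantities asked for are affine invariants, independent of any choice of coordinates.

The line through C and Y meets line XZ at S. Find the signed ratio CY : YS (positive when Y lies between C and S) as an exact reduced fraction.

CY:YS = 7/5

Work in coordinates with N = (0, 0), Z = (1, 0), Q = (0, 1).
1. C lies on line NZ with NC:CZ = 1:4 ⇒ C = (1/5, 0)
2. X is the midpoint of ZQ ⇒ X = (1/2, 1/2)
3. Y is the centroid of triangle NXZ ⇒ Y = (1/2, 1/6)
line CY meets XZ at S = (5/7, 2/7)
Y = C + t·(S−C) with t = 7/12, so CY:YS = 7/12:5/12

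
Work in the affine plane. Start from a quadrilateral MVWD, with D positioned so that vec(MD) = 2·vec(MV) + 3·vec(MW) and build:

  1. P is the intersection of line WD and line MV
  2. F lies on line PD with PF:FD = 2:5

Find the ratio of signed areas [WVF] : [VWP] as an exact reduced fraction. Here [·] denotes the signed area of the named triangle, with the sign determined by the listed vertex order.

Choose coordinates M = (0, 0), V = (1, 0), W = (0, 1), D = (2, 3).
1. P is the intersection of line WD and line MV ⇒ P = (-1, 0)
2. F lies on line PD with PF:FD = 2:5 ⇒ F = (-1/7, 6/7)
2·[WVF] = -2/7, 2·[VWP] = 2
[WVF]:[VWP] = -2/7:2 = -1/7

[WVF]:[VWP] = -1/7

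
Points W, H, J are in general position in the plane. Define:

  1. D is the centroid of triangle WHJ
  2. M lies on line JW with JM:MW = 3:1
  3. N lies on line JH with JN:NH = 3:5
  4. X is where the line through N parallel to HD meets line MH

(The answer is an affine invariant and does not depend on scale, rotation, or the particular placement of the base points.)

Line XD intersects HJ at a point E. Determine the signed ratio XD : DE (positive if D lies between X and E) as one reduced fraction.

Choose coordinates W = (0, 0), H = (1, 0), J = (0, 1).
1. D is the centroid of triangle WHJ ⇒ D = (1/3, 1/3)
2. M lies on line JW with JM:MW = 3:1 ⇒ M = (0, 1/4)
3. N lies on line JH with JN:NH = 3:5 ⇒ N = (3/8, 5/8)
4. X is where the line through N parallel to HD meets line MH ⇒ X = (9/4, -5/16)
line XD meets HJ at E = (51/61, 10/61)
D = X + t·(E−X) with t = 61/45, so XD:DE = 61/45:-16/45

XD:DE = -61/16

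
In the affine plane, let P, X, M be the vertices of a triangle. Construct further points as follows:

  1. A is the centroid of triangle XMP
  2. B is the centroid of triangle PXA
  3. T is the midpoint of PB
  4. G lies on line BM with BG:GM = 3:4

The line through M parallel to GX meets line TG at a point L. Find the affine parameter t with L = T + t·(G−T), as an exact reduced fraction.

t = 75/43

Work in coordinates with P = (0, 0), X = (1, 0), M = (0, 1).
1. A is the centroid of triangle XMP ⇒ A = (1/3, 1/3)
2. B is the centroid of triangle PXA ⇒ B = (4/9, 1/9)
3. T is the midpoint of PB ⇒ T = (2/9, 1/18)
4. G lies on line BM with BG:GM = 3:4 ⇒ G = (16/63, 31/63)
through M parallel to GX: direction (47/63, -31/63); meets TG at L = (752/2709, 2213/2709)
L = T + t·(G−T) with t = 75/43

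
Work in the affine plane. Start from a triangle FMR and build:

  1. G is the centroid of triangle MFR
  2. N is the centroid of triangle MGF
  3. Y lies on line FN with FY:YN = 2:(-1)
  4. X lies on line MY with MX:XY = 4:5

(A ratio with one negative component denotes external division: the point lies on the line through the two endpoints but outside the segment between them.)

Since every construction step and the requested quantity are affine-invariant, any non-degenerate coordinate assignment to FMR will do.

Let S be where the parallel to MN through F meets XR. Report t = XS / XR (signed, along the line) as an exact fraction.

Assign F = (0, 0), M = (1, 0), R = (0, 1) — the answer is frame-independent, so this choice is without loss of generality.
1. G is the centroid of triangle MFR ⇒ G = (1/3, 1/3)
2. N is the centroid of triangle MGF ⇒ N = (4/9, 1/9)
3. Y lies on line FN with FY:YN = 2:(-1) ⇒ Y = (8/9, 2/9)
4. X lies on line MY with MX:XY = 4:5 ⇒ X = (77/81, 8/81)
through F parallel to MN: direction (-5/9, 1/9); meets XR at S = (385/288, -77/288)
S = X + t·(R−X) with t = -13/32

t = -13/32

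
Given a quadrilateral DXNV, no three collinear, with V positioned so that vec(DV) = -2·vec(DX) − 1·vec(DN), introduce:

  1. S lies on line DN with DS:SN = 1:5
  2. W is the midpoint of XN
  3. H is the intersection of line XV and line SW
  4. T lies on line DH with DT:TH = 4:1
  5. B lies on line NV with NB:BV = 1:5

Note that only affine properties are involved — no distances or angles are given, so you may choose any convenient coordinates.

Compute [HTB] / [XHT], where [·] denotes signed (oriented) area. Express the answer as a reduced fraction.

[HTB]:[XHT] = -23/15

Choose coordinates D = (0, 0), X = (1, 0), N = (0, 1), V = (-2, -1).
1. S lies on line DN with DS:SN = 1:5 ⇒ S = (0, 1/6)
2. W is the midpoint of XN ⇒ W = (1/2, 1/2)
3. H is the intersection of line XV and line SW ⇒ H = (-3/2, -5/6)
4. T lies on line DH with DT:TH = 4:1 ⇒ T = (-6/5, -2/3)
5. B lies on line NV with NB:BV = 1:5 ⇒ B = (-1/3, 2/3)
2·[HTB] = 23/90, 2·[XHT] = -1/6
[HTB]:[XHT] = 23/90:-1/6 = -23/15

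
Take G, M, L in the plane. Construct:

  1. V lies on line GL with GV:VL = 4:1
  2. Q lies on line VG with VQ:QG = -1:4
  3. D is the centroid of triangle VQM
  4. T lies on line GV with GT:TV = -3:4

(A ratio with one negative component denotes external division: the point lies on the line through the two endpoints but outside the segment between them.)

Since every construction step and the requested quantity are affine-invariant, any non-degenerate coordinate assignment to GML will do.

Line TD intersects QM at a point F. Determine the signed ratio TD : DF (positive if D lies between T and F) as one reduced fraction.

Set G = (0, 0), M = (1, 0), L = (0, 1); any affine frame gives the same invariant.
1. V lies on line GL with GV:VL = 4:1 ⇒ V = (0, 4/5)
2. Q lies on line VG with VQ:QG = -1:4 ⇒ Q = (0, 16/15)
3. D is the centroid of triangle VQM ⇒ D = (1/3, 28/45)
4. T lies on line GV with GT:TV = -3:4 ⇒ T = (0, -12/5)
line TD meets QM at F = (13/38, 40/57)
D = T + t·(F−T) with t = 38/39, so TD:DF = 38/39:1/39

TD:DF = 38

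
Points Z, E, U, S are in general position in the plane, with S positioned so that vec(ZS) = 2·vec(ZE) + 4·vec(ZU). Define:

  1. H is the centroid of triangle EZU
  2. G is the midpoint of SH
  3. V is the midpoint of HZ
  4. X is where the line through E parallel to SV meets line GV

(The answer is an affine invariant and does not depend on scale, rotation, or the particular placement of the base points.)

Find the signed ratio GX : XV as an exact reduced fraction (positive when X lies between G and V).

GX:XV = -20/21

Choose coordinates Z = (0, 0), E = (1, 0), U = (0, 1), S = (2, 4).
1. H is the centroid of triangle EZU ⇒ H = (1/3, 1/3)
2. G is the midpoint of SH ⇒ G = (7/6, 13/6)
3. V is the midpoint of HZ ⇒ V = (1/6, 1/6)
4. X is where the line through E parallel to SV meets line GV ⇒ X = (127/6, 253/6)
X = G + t·(V−G) with t = -20, so GX:XV = t:(1−t) = -20:21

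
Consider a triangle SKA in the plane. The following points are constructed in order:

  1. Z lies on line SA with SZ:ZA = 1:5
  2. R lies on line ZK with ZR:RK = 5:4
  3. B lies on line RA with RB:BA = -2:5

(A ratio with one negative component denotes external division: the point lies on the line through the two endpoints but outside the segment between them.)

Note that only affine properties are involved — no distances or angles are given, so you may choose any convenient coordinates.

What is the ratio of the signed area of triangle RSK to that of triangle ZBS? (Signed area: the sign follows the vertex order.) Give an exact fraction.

Work in coordinates with S = (0, 0), K = (1, 0), A = (0, 1).
1. Z lies on line SA with SZ:ZA = 1:5 ⇒ Z = (0, 1/6)
2. R lies on line ZK with ZR:RK = 5:4 ⇒ R = (5/9, 2/27)
3. B lies on line RA with RB:BA = -2:5 ⇒ B = (25/27, -44/81)
2·[RSK] = 2/27, 2·[ZBS] = -25/162
[RSK]:[ZBS] = 2/27:-25/162 = -12/25

[RSK]:[ZBS] = -12/25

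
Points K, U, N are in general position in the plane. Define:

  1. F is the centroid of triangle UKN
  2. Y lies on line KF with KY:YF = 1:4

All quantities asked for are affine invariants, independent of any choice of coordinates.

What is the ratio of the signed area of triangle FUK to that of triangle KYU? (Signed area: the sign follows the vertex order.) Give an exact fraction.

Work in coordinates with K = (0, 0), U = (1, 0), N = (0, 1).
1. F is the centroid of triangle UKN ⇒ F = (1/3, 1/3)
2. Y lies on line KF with KY:YF = 1:4 ⇒ Y = (1/15, 1/15)
2·[FUK] = -1/3, 2·[KYU] = -1/15
[FUK]:[KYU] = -1/3:-1/15 = 5

[FUK]:[KYU] = 5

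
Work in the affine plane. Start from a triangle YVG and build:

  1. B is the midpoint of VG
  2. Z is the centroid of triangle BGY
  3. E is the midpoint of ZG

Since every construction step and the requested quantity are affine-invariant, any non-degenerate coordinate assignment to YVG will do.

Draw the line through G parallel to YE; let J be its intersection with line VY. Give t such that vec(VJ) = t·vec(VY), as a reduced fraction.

t = 10/9

Choose coordinates Y = (0, 0), V = (1, 0), G = (0, 1).
1. B is the midpoint of VG ⇒ B = (1/2, 1/2)
2. Z is the centroid of triangle BGY ⇒ Z = (1/6, 1/2)
3. E is the midpoint of ZG ⇒ E = (1/12, 3/4)
through G parallel to YE: direction (1/12, 3/4); meets VY at J = (-1/9, 0)
J = V + t·(Y−V) with t = 10/9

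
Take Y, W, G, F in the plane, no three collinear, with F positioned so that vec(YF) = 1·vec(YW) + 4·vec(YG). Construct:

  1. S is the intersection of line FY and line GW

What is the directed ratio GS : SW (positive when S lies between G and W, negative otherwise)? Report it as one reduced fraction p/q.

GS:SW = 1/4

Set Y = (0, 0), W = (1, 0), G = (0, 1), F = (1, 4); any affine frame gives the same invariant.
1. S is the intersection of line FY and line GW ⇒ S = (1/5, 4/5)
S = G + t·(W−G) with t = 1/5, so GS:SW = t:(1−t) = 1/5:4/5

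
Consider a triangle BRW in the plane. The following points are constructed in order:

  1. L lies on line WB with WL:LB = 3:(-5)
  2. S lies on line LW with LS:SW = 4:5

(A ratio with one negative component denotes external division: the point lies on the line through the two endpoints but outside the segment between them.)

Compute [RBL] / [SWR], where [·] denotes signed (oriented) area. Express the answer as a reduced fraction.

Work in coordinates with B = (0, 0), R = (1, 0), W = (0, 1).
1. L lies on line WB with WL:LB = 3:(-5) ⇒ L = (0, 5/2)
2. S lies on line LW with LS:SW = 4:5 ⇒ S = (0, 11/6)
2·[RBL] = -5/2, 2·[SWR] = 5/6
[RBL]:[SWR] = -5/2:5/6 = -3

[RBL]:[SWR] = -3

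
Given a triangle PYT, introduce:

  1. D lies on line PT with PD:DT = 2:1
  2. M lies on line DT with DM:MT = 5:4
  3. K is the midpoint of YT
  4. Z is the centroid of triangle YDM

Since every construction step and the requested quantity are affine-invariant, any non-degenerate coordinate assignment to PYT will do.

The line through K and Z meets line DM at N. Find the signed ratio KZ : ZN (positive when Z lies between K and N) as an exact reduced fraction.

KZ:ZN = 1/2

Set P = (0, 0), Y = (1, 0), T = (0, 1); any affine frame gives the same invariant.
1. D lies on line PT with PD:DT = 2:1 ⇒ D = (0, 2/3)
2. M lies on line DT with DM:MT = 5:4 ⇒ M = (0, 23/27)
3. K is the midpoint of YT ⇒ K = (1/2, 1/2)
4. Z is the centroid of triangle YDM ⇒ Z = (1/3, 41/81)
line KZ meets DM at N = (0, 14/27)
Z = K + t·(N−K) with t = 1/3, so KZ:ZN = 1/3:2/3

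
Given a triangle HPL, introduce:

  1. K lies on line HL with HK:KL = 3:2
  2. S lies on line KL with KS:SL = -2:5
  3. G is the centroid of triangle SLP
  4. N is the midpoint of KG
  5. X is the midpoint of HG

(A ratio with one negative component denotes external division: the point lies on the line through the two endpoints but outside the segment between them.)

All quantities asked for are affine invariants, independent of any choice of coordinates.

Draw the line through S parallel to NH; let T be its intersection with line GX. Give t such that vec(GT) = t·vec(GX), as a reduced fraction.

Work in coordinates with H = (0, 0), P = (1, 0), L = (0, 1).
1. K lies on line HL with HK:KL = 3:2 ⇒ K = (0, 3/5)
2. S lies on line KL with KS:SL = -2:5 ⇒ S = (0, 1/3)
3. G is the centroid of triangle SLP ⇒ G = (1/3, 4/9)
4. N is the midpoint of KG ⇒ N = (1/6, 47/90)
5. X is the midpoint of HG ⇒ X = (1/6, 2/9)
through S parallel to NH: direction (-1/6, -47/90); meets GX at T = (-5/27, -20/81)
T = G + t·(X−G) with t = 28/9

t = 28/9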